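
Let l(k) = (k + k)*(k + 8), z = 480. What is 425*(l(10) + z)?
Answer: 357000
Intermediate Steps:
l(k) = 2*k*(8 + k) (l(k) = (2*k)*(8 + k) = 2*k*(8 + k))
425*(l(10) + z) = 425*(2*10*(8 + 10) + 480) = 425*(2*10*18 + 480) = 425*(360 + 480) = 425*840 = 357000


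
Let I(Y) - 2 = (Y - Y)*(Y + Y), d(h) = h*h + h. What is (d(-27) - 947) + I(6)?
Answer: -243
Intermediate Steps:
d(h) = h + h² (d(h) = h² + h = h + h²)
I(Y) = 2 (I(Y) = 2 + (Y - Y)*(Y + Y) = 2 + 0*(2*Y) = 2 + 0 = 2)
(d(-27) - 947) + I(6) = (-27*(1 - 27) - 947) + 2 = (-27*(-26) - 947) + 2 = (702 - 947) + 2 = -245 + 2 = -243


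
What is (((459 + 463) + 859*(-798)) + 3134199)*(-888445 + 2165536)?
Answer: 3128411920149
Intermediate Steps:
(((459 + 463) + 859*(-798)) + 3134199)*(-888445 + 2165536) = ((922 - 685482) + 3134199)*1277091 = (-684560 + 3134199)*1277091 = 2449639*1277091 = 3128411920149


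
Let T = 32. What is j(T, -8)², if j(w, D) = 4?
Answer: 16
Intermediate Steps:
j(T, -8)² = 4² = 16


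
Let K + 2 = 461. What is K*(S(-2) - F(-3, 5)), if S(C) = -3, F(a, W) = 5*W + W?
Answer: -15147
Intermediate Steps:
K = 459 (K = -2 + 461 = 459)
F(a, W) = 6*W
K*(S(-2) - F(-3, 5)) = 459*(-3 - 6*5) = 459*(-3 - 1*30) = 459*(-3 - 30) = 459*(-33) = -15147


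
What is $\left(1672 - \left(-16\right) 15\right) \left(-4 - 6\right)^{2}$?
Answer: $191200$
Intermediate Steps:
$\left(1672 - \left(-16\right) 15\right) \left(-4 - 6\right)^{2} = \left(1672 - -240\right) \left(-10\right)^{2} = \left(1672 + 240\right) 100 = 1912 \cdot 100 = 191200$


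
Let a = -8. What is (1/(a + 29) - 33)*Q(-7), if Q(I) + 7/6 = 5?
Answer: -7958/63 ≈ -126.32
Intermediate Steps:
Q(I) = 23/6 (Q(I) = -7/6 + 5 = 23/6)
(1/(a + 29) - 33)*Q(-7) = (1/(-8 + 29) - 33)*(23/6) = (1/21 - 33)*(23/6) = -692/21*23/6 = -7958/63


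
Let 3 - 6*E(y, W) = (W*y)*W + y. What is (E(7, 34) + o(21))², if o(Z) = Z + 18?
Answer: 15452761/9 ≈ 1.7170e+6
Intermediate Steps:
o(Z) = 18 + Z
E(y, W) = ½ - y/6 - y*W²/6 (E(y, W) = ½ - ((W*y)*W + y)/6 = ½ - (y*W² + y)/6 = ½ - (y + y*W²)/6 = ½ + (-y/6 - y*W²/6) = ½ - y/6 - y*W²/6)
(E(7, 34) + o(21))² = ((½ - ⅙*7 - ⅙*7*34²) + (18 + 21))² = ((½ - 7/6 - ⅙*7*1156) + 39)² = ((½ - 7/6 - 4046/3) + 39)² = (-4048/3 + 39)² = (-3931/3)² = 15452761/9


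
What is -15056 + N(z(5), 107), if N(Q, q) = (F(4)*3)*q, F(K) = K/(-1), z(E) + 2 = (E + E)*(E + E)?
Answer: -16340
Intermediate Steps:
z(E) = -2 + 4*E² (z(E) = -2 + (E + E)*(E + E) = -2 + (2*E)*(2*E) = -2 + 4*E²)
F(K) = -K (F(K) = K*(-1) = -K)
N(Q, q) = -12*q (N(Q, q) = (-1*4*3)*q = (-4*3)*q = -12*q)
-15056 + N(z(5), 107) = -15056 - 12*107 = -15056 - 1284 = -16340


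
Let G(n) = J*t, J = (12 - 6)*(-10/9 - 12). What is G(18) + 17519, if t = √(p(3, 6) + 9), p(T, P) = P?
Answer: 17519 - 236*√15/3 ≈ 17214.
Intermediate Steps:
J = -236/3 (J = 6*(-10*⅑ - 12) = 6*(-10/9 - 12) = 6*(-118/9) = -236/3 ≈ -78.667)
t = √15 (t = √(6 + 9) = √15 ≈ 3.8730)
G(n) = -236*√15/3
G(18) + 17519 = -236*√15/3 + 17519 = 17519 - 236*√15/3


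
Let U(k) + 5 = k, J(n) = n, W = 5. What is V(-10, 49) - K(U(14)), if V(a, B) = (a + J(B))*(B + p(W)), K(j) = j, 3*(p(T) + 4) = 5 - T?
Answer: 1746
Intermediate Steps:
U(k) = -5 + k
p(T) = -7/3 - T/3 (p(T) = -4 + (5 - T)/3 = -4 + (5/3 - T/3) = -7/3 - T/3)
V(a, B) = (-4 + B)*(B + a) (V(a, B) = (a + B)*(B + (-7/3 - 1/3*5)) = (B + a)*(B + (-7/3 - 5/3)) = (B + a)*(B - 4) = (B + a)*(-4 + B) = (-4 + B)*(B + a))
V(-10, 49) - K(U(14)) = (49**2 - 4*49 - 4*(-10) + 49*(-10)) - (-5 + 14) = (2401 - 196 + 40 - 490) - 1*9 = 1755 - 9 = 1746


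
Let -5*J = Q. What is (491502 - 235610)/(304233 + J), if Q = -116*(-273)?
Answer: 1279460/1489497 ≈ 0.85899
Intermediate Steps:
Q = 31668
J = -31668/5 (J = -⅕*31668 = -31668/5 ≈ -6333.6)
(491502 - 235610)/(304233 + J) = (491502 - 235610)/(304233 - 31668/5) = 255892/(1489497/5) = 255892*(5/1489497) = 1279460/1489497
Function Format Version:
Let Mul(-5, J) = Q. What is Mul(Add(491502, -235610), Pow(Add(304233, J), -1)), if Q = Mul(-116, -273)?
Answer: Rational(1279460, 1489497) ≈ 0.85899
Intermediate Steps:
Q = 31668
J = Rational(-31668, 5) (J = Mul(Rational(-1, 5), 31668) = Rational(-31668, 5) ≈ -6333.6)
Mul(Add(491502, -235610), Pow(Add(304233, J), -1)) = Mul(Add(491502, -235610), Pow(Add(304233, Rational(-31668, 5)), -1)) = Mul(255892, Pow(Rational(1489497, 5), -1)) = Mul(255892, Rational(5, 1489497)) = Rational(1279460, 1489497)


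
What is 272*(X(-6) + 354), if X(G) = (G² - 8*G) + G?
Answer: 117504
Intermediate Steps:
X(G) = G² - 7*G
272*(X(-6) + 354) = 272*(-6*(-7 - 6) + 354) = 272*(-6*(-13) + 354) = 272*(78 + 354) = 272*432 = 117504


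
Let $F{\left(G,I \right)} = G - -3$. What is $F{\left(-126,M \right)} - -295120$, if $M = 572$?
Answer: $294997$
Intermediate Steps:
$F{\left(G,I \right)} = 3 + G$ ($F{\left(G,I \right)} = G + 3 = 3 + G$)
$F{\left(-126,M \right)} - -295120 = \left(3 - 126\right) - -295120 = -123 + 295120 = 294997$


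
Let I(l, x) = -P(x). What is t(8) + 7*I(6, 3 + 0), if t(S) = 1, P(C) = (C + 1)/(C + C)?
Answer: -11/3 ≈ -3.6667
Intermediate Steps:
P(C) = (1 + C)/(2*C) (P(C) = (1 + C)/((2*C)) = (1 + C)*(1/(2*C)) = (1 + C)/(2*C))
I(l, x) = -(1 + x)/(2*x)
t(8) + 7*I(6, 3 + 0) = 1 + 7*((-1 - (3 + 0))/(2*(3 + 0))) = 1 + 7*((1/2)*(-1 - 1*3)/3) = 1 + 7*((1/2)*(1/3)*(-1 - 3)) = 1 + 7*((1/2)*(1/3)*(-4)) = 1 + 7*(-2/3) = 1 - 14/3 = -11/3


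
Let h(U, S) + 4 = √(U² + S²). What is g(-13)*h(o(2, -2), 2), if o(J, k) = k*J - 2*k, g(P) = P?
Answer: 26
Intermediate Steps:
o(J, k) = -2*k + J*k (o(J, k) = J*k - 2*k = -2*k + J*k)
h(U, S) = -4 + √(S² + U²) (h(U, S) = -4 + √(U² + S²) = -4 + √(S² + U²))
g(-13)*h(o(2, -2), 2) = -13*(-4 + √(2² + (-2*(-2 + 2))²)) = -13*(-4 + √(4 + (-2*0)²)) = -13*(-4 + √(4 + 0²)) = -13*(-4 + √(4 + 0)) = -13*(-4 + √4) = -13*(-4 + 2) = -13*(-2) = 26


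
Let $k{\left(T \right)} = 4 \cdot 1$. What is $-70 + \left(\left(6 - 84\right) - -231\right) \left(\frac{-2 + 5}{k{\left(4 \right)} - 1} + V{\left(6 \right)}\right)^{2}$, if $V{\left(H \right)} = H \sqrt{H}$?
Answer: $33131 + 1836 \sqrt{6} \approx 37628.0$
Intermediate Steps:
$k{\left(T \right)} = 4$
$V{\left(H \right)} = H^{\frac{3}{2}}$
$-70 + \left(\left(6 - 84\right) - -231\right) \left(\frac{-2 + 5}{k{\left(4 \right)} - 1} + V{\left(6 \right)}\right)^{2} = -70 + \left(\left(6 - 84\right) - -231\right) \left(\frac{-2 + 5}{4 - 1} + 6^{\frac{3}{2}}\right)^{2} = -70 + \left(-78 + 231\right) \left(\frac{3}{3} + 6 \sqrt{6}\right)^{2} = -70 + 153 \left(3 \cdot \frac{1}{3} + 6 \sqrt{6}\right)^{2} = -70 + 153 \left(1 + 6 \sqrt{6}\right)^{2}$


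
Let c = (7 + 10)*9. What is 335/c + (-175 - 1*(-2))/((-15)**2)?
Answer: 5434/3825 ≈ 1.4207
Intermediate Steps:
c = 153 (c = 17*9 = 153)
335/c + (-175 - 1*(-2))/((-15)**2) = 335/153 + (-175 - 1*(-2))/((-15)**2) = 335*(1/153) + (-175 + 2)/225 = 335/153 - 173*1/225 = 335/153 - 173/225 = 5434/3825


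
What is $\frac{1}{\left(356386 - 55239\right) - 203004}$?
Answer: $\frac{1}{98143} \approx 1.0189 \cdot 10^{-5}$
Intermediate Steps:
$\frac{1}{\left(356386 - 55239\right) - 203004} = \frac{1}{301147 - 203004} = \frac{1}{98143}$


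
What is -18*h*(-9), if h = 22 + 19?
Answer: 6642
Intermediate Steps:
h = 41
-18*h*(-9) = -18*41*(-9) = -738*(-9) = 6642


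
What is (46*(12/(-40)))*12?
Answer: -828/5 ≈ -165.60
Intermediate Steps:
(46*(12/(-40)))*12 = (46*(12*(-1/40)))*12 = (46*(-3/10))*12 = -69/5*12 = -828/5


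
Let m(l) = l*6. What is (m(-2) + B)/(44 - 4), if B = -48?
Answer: -3/2 ≈ -1.5000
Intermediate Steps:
m(l) = 6*l
(m(-2) + B)/(44 - 4) = (6*(-2) - 48)/(44 - 4) = (-12 - 48)/40 = -60*1/40 = -3/2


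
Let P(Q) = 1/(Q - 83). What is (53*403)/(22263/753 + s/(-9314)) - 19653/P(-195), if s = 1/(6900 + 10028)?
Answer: 6393451675934087782/1170049715781 ≈ 5.4643e+6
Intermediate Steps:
s = 1/16928 ≈ 5.9074e-5
P(Q) = 1/(-83 + Q)
(53*403)/(22263/753 + s/(-9314)) - 19653/P(-195) = (53*403)/(22263/753 + (1/16928)/(-9314)) - 19653/(1/(-83 - 195)) = 21359/(22263*(1/753) + (1/16928)*(-1/9314)) - 19653/(1/(-278)) = 21359/(7421/251 - 1/157667392) - 19653/(-1/278) = 21359/(1170049715781/39574515392) - 19653*(-278) = 21359*(39574515392/1170049715781) + 5463534 = 845272074257728/1170049715781 + 5463534 = 6393451675934087782/1170049715781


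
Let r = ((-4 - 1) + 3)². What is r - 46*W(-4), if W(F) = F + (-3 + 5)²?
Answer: 4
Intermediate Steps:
r = 4 (r = (-5 + 3)² = (-2)² = 4)
W(F) = 4 + F (W(F) = F + 2² = F + 4 = 4 + F)
r - 46*W(-4) = 4 - 46*(4 - 4) = 4 - 46*0 = 4 + 0 = 4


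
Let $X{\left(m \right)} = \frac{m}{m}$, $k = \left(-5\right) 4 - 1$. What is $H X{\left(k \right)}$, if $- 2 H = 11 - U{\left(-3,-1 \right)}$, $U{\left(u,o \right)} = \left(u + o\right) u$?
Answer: $\frac{1}{2} \approx 0.5$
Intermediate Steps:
$U{\left(u,o \right)} = u \left(o + u\right)$ ($U{\left(u,o \right)} = \left(o + u\right) u = u \left(o + u\right)$)
$k = -21$ ($k = -20 - 1 = -21$)
$X{\left(m \right)} = 1$
$H = \frac{1}{2}$ ($H = - \frac{11 - - 3 \left(-1 - 3\right)}{2} = - \frac{11 - \left(-3\right) \left(-4\right)}{2} = - \frac{11 - 12}{2} = \left(- \frac{1}{2}\right) \left(-1\right) = \frac{1}{2} \approx 0.5$)
$H X{\left(k \right)} = \frac{1}{2} \cdot 1 = \frac{1}{2}$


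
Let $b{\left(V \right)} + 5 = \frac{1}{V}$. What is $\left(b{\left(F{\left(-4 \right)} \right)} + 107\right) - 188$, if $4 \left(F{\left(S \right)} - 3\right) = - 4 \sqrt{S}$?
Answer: $- \frac{1115}{13} + \frac{2 i}{13} \approx -85.769 + 0.15385 i$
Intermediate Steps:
$F{\left(S \right)} = 3 - \sqrt{S}$ ($F{\left(S \right)} = 3 + \frac{\left(-4\right) \sqrt{S}}{4} = 3 - \sqrt{S}$)
$b{\left(V \right)} = -5 + \frac{1}{V}$
$\left(b{\left(F{\left(-4 \right)} \right)} + 107\right) - 188 = \left(\left(-5 + \frac{1}{3 - \sqrt{-4}}\right) + 107\right) - 188 = \left(\left(-5 + \frac{1}{3 - 2 i}\right) + 107\right) - 188 = \left(\left(-5 + \frac{3 + 2 i}{13}\right) + 107\right) - 188 = \left(102 + \frac{3 + 2 i}{13}\right) - 188 = -86 + \frac{3 + 2 i}{13}$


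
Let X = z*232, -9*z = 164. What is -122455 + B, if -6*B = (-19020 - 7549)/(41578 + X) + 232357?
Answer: -325089924277/2016924 ≈ -1.6118e+5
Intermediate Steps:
z = -164/9 (z = -1/9*164 = -164/9 ≈ -18.222)
X = -38048/9 (X = -164/9*232 = -38048/9 ≈ -4227.6)
B = -78107495857/2016924 (B = -((-19020 - 7549)/(41578 - 38048/9) + 232357)/6 = -(-26569/336154/9 + 232357)/6 = -(-26569*9/336154 + 232357)/6 = -(-239121/336154 + 232357)/6 = -1/6*78107495857/336154 = -78107495857/2016924 ≈ -38726.)
-122455 + B = -122455 - 78107495857/2016924 = -325089924277/2016924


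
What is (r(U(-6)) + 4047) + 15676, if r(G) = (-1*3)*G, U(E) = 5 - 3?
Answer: 19717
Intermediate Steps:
U(E) = 2
r(G) = -3*G
(r(U(-6)) + 4047) + 15676 = (-3*2 + 4047) + 15676 = (-6 + 4047) + 15676 = 4041 + 15676 = 19717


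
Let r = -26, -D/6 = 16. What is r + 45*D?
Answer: -4346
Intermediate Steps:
D = -96 (D = -6*16 = -96)
r + 45*D = -26 + 45*(-96) = -26 - 4320 = -4346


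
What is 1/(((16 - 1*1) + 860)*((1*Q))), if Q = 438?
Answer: 1/383250 ≈ 2.6093e-6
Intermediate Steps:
1/(((16 - 1*1) + 860)*((1*Q))) = 1/(((16 - 1*1) + 860)*((1*438))) = 1/(((16 - 1) + 860)*438) = (1/438)/(15 + 860) = (1/438)/875 = (1/875)*(1/438) = 1/383250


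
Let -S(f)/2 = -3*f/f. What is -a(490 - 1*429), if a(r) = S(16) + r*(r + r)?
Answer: -7448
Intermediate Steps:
S(f) = 6 (S(f) = -(-6)*f/f = -(-6) = -2*(-3) = 6)
a(r) = 6 + 2*r² (a(r) = 6 + r*(r + r) = 6 + r*(2*r) = 6 + 2*r²)
-a(490 - 1*429) = -(6 + 2*(490 - 1*429)²) = -(6 + 2*(490 - 429)²) = -(6 + 2*61²) = -(6 + 2*3721) = -(6 + 7442) = -1*7448 = -7448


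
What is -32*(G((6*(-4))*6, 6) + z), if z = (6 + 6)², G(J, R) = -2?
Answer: -4544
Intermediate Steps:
z = 144 (z = 12² = 144)
-32*(G((6*(-4))*6, 6) + z) = -32*(-2 + 144) = -32*142 = -4544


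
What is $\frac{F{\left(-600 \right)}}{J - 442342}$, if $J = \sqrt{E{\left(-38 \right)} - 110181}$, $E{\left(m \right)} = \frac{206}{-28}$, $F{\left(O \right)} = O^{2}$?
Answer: $- \frac{743134560000}{913110590711} - \frac{120000 i \sqrt{21596918}}{913110590711} \approx -0.81385 - 0.00061074 i$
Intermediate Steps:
$E{\left(m \right)} = - \frac{103}{14}$ ($E{\left(m \right)} = 206 \left(- \frac{1}{28}\right) = - \frac{103}{14}$)
$J = \frac{i \sqrt{21596918}}{14}$ ($J = \sqrt{- \frac{103}{14} - 110181} = \sqrt{- \frac{1542637}{14}} = \frac{i \sqrt{21596918}}{14} \approx 331.95 i$)
$\frac{F{\left(-600 \right)}}{J - 442342} = \frac{\left(-600\right)^{2}}{\frac{i \sqrt{21596918}}{14} - 442342} = \frac{360000}{\frac{i \sqrt{21596918}}{14} - 442342} = \frac{360000}{-442342 + \frac{i \sqrt{21596918}}{14}}$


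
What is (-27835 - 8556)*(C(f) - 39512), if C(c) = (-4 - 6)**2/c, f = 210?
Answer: 30195141122/21 ≈ 1.4379e+9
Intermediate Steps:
C(c) = 100/c (C(c) = (-10)**2/c = 100/c)
(-27835 - 8556)*(C(f) - 39512) = (-27835 - 8556)*(100/210 - 39512) = -36391*(100*(1/210) - 39512) = -36391*(10/21 - 39512) = -36391*(-829742/21) = 30195141122/21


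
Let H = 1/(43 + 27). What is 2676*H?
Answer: 1338/35 ≈ 38.229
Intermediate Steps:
H = 1/70 ≈ 0.014286
2676*H = 2676*(1/70) = 1338/35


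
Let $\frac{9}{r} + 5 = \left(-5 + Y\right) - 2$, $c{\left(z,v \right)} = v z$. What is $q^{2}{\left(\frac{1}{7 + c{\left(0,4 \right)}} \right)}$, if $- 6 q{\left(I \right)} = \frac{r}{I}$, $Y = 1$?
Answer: $\frac{441}{484} \approx 0.91116$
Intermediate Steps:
$r = - \frac{9}{11}$ ($r = \frac{9}{-5 + \left(\left(-5 + 1\right) - 2\right)} = \frac{9}{-5 - 6} = \frac{9}{-11} = 9 \left(- \frac{1}{11}\right) = - \frac{9}{11} \approx -0.81818$)
$q{\left(I \right)} = \frac{3}{22 I}$ ($q{\left(I \right)} = - \frac{\left(- \frac{9}{11}\right) \frac{1}{I}}{6} = \frac{3}{22 I}$)
$q^{2}{\left(\frac{1}{7 + c{\left(0,4 \right)}} \right)} = \left(\frac{3}{22 \frac{1}{7 + 4 \cdot 0}}\right)^{2} = \left(\frac{3}{22 \frac{1}{7 + 0}}\right)^{2} = \left(\frac{3}{22 \cdot \frac{1}{7}}\right)^{2} = \left(\frac{3 \frac{1}{\frac{1}{7}}}{22}\right)^{2} = \left(\frac{3}{22} \cdot 7\right)^{2} = \left(\frac{21}{22}\right)^{2} = \frac{441}{484}$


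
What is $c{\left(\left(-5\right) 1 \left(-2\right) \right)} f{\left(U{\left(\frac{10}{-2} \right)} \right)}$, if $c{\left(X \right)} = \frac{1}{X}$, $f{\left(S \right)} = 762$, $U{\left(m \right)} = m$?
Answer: $\frac{381}{5} \approx 76.2$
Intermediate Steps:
$c{\left(\left(-5\right) 1 \left(-2\right) \right)} f{\left(U{\left(\frac{10}{-2} \right)} \right)} = \frac{1}{\left(-5\right) 1 \left(-2\right)} 762 = \frac{1}{\left(-5\right) \left(-2\right)} 762 = \frac{1}{10} \cdot 762 = \frac{381}{5}$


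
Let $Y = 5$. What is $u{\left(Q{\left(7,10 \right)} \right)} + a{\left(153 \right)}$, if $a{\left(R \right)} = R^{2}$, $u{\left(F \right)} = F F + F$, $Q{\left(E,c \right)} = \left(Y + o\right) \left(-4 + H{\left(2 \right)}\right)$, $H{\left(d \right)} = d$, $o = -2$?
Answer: $23439$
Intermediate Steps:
$Q{\left(E,c \right)} = -6$ ($Q{\left(E,c \right)} = \left(5 - 2\right) \left(-4 + 2\right) = 3 \left(-2\right) = -6$)
$u{\left(F \right)} = F + F^{2}$ ($u{\left(F \right)} = F^{2} + F = F + F^{2}$)
$u{\left(Q{\left(7,10 \right)} \right)} + a{\left(153 \right)} = - 6 \left(1 - 6\right) + 153^{2} = \left(-6\right) \left(-5\right) + 23409 = 30 + 23409 = 23439$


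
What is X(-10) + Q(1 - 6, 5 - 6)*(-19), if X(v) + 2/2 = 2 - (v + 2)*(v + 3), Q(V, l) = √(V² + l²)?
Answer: -55 - 19*√26 ≈ -151.88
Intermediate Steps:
X(v) = 1 - (2 + v)*(3 + v) (X(v) = -1 + (2 - (v + 2)*(v + 3)) = -1 + (2 - (2 + v)*(3 + v)) = 1 - (2 + v)*(3 + v))
X(-10) + Q(1 - 6, 5 - 6)*(-19) = (-5 - 1*(-10)² - 5*(-10)) + √((1 - 6)² + (5 - 6)²)*(-19) = (-5 - 1*100 + 50) + √((-5)² + (-1)²)*(-19) = (-5 - 100 + 50) + √(25 + 1)*(-19) = -55 + √26*(-19) = -55 - 19*√26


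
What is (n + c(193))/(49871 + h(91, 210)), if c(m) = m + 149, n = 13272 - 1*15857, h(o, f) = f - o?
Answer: -2243/49990 ≈ -0.044869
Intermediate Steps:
n = -2585 (n = 13272 - 15857 = -2585)
c(m) = 149 + m
(n + c(193))/(49871 + h(91, 210)) = (-2585 + (149 + 193))/(49871 + (210 - 1*91)) = (-2585 + 342)/(49871 + (210 - 91)) = -2243/(49871 + 119) = -2243/49990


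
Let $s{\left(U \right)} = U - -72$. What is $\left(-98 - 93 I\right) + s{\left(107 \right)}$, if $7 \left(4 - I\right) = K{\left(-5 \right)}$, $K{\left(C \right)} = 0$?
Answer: $-291$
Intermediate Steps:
$s{\left(U \right)} = 72 + U$ ($s{\left(U \right)} = U + 72 = 72 + U$)
$I = 4$ ($I = 4 - 0 = 4 + 0 = 4$)
$\left(-98 - 93 I\right) + s{\left(107 \right)} = \left(-98 - 372\right) + \left(72 + 107\right) = \left(-98 - 372\right) + 179 = -470 + 179 = -291$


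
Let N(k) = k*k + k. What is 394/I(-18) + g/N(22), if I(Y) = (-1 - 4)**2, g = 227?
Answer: 205039/12650 ≈ 16.209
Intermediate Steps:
N(k) = k + k**2 (N(k) = k**2 + k = k + k**2)
I(Y) = 25 (I(Y) = (-5)**2 = 25)
394/I(-18) + g/N(22) = 394/25 + 227/((22*(1 + 22))) = 394*(1/25) + 227/((22*23)) = 394/25 + 227/506 = 205039/12650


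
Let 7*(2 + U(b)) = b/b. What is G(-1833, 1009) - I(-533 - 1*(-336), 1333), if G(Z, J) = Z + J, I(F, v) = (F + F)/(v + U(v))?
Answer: -3837637/4659 ≈ -823.70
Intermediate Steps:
U(b) = -13/7 (U(b) = -2 + (b/b)/7 = -2 + (⅐)*1 = -2 + ⅐ = -13/7)
I(F, v) = 2*F/(-13/7 + v) (I(F, v) = (F + F)/(v - 13/7) = (2*F)/(-13/7 + v) = 2*F/(-13/7 + v))
G(Z, J) = J + Z
G(-1833, 1009) - I(-533 - 1*(-336), 1333) = (1009 - 1833) - 14*(-533 - 1*(-336))/(-13 + 7*1333) = -824 - 14*(-533 + 336)/(-13 + 9331) = -824 - 14*(-197)/9318 = -824 - 1*(-1379/4659) = -824 + 1379/4659 = -3837637/4659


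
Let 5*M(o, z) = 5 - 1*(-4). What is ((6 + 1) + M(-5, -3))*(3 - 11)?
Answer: -352/5 ≈ -70.400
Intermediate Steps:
M(o, z) = 9/5 (M(o, z) = (5 - 1*(-4))/5 = (5 + 4)/5 = (1/5)*9 = 9/5)
((6 + 1) + M(-5, -3))*(3 - 11) = ((6 + 1) + 9/5)*(3 - 11) = (7 + 9/5)*(-8) = (44/5)*(-8) = -352/5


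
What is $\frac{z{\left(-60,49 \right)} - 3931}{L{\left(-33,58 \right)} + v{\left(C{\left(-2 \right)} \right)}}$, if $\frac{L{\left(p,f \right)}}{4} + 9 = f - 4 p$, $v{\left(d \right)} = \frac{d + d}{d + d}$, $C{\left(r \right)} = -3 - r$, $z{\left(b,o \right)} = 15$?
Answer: $- \frac{3916}{725} \approx -5.4014$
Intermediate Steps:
$v{\left(d \right)} = 1$ ($v{\left(d \right)} = \frac{2 d}{2 d} = 2 d \frac{1}{2 d} = 1$)
$L{\left(p,f \right)} = -36 - 16 p + 4 f$ ($L{\left(p,f \right)} = -36 + 4 \left(f - 4 p\right) = -36 + \left(- 16 p + 4 f\right) = -36 - 16 p + 4 f$)
$\frac{z{\left(-60,49 \right)} - 3931}{L{\left(-33,58 \right)} + v{\left(C{\left(-2 \right)} \right)}} = \frac{15 - 3931}{\left(-36 - -528 + 4 \cdot 58\right) + 1} = - \frac{3916}{\left(-36 + 528 + 232\right) + 1} = - \frac{3916}{724 + 1} = - \frac{3916}{725}$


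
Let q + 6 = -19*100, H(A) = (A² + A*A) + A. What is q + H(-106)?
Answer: 20460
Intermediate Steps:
H(A) = A + 2*A² (H(A) = (A² + A²) + A = 2*A² + A = A + 2*A²)
q = -1906 (q = -6 - 19*100 = -6 - 1900 = -1906)
q + H(-106) = -1906 - 106*(1 + 2*(-106)) = -1906 - 106*(1 - 212) = -1906 - 106*(-211) = -1906 + 22366 = 20460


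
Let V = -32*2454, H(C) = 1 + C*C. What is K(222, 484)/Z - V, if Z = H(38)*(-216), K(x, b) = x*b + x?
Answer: 817001723/10404 ≈ 78528.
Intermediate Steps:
K(x, b) = x + b*x (K(x, b) = b*x + x = x + b*x)
H(C) = 1 + C²
V = -78528
Z = -312120 (Z = (1 + 38²)*(-216) = (1 + 1444)*(-216) = 1445*(-216) = -312120)
K(222, 484)/Z - V = (222*(1 + 484))/(-312120) - 1*(-78528) = (222*485)*(-1/312120) + 78528 = 107670*(-1/312120) + 78528 = -3589/10404 + 78528 = 817001723/10404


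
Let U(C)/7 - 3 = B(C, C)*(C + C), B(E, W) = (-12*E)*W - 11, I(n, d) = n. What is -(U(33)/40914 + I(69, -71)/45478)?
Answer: 22899745495/155057241 ≈ 147.69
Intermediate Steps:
B(E, W) = -11 - 12*E*W (B(E, W) = -12*E*W - 11 = -11 - 12*E*W)
U(C) = 21 + 14*C*(-11 - 12*C**2) (U(C) = 21 + 7*((-11 - 12*C*C)*(C + C)) = 21 + 7*((-11 - 12*C**2)*(2*C)) = 21 + 7*(2*C*(-11 - 12*C**2)) = 21 + 14*C*(-11 - 12*C**2))
-(U(33)/40914 + I(69, -71)/45478) = -((21 - 168*33**3 - 154*33)/40914 + 69/45478) = -((21 - 168*35937 - 5082)*(1/40914) + 69*(1/45478)) = -((21 - 6037416 - 5082)*(1/40914) + 69/45478) = -(-6042477*1/40914 + 69/45478) = -(-2014159/13638 + 69/45478) = -1*(-22899745495/155057241) = 22899745495/155057241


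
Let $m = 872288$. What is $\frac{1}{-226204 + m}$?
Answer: $\frac{1}{646084} \approx 1.5478 \cdot 10^{-6}$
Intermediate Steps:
$\frac{1}{-226204 + m} = \frac{1}{-226204 + 872288} = \frac{1}{646084}$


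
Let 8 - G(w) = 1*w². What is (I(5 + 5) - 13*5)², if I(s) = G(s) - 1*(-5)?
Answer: 23104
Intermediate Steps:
G(w) = 8 - w²
I(s) = 13 - s² (I(s) = (8 - s²) - 1*(-5) = (8 - s²) + 5 = 13 - s²)
(I(5 + 5) - 13*5)² = ((13 - (5 + 5)²) - 13*5)² = ((13 - 1*10²) - 65)² = ((13 - 1*100) - 65)² = ((13 - 100) - 65)² = (-87 - 65)² = (-152)² = 23104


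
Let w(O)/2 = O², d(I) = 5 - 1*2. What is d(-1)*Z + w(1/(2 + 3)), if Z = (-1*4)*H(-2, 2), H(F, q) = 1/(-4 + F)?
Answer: 52/25 ≈ 2.0800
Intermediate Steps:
d(I) = 3 (d(I) = 5 - 2 = 3)
Z = ⅔ (Z = (-1*4)/(-4 - 2) = -4/(-6) = -4*(-⅙) = ⅔ ≈ 0.66667)
w(O) = 2*O²
d(-1)*Z + w(1/(2 + 3)) = 3*(⅔) + 2*(1/(2 + 3))² = 2 + 2*(1/5)² = 2 + 2*(⅕)² = 2 + 2*(1/25) = 2 + 2/25 = 52/25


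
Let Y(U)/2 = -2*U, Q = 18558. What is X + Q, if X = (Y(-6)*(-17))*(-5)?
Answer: 20598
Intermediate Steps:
Y(U) = -4*U (Y(U) = 2*(-2*U) = -4*U)
X = 2040 (X = (-4*(-6)*(-17))*(-5) = (24*(-17))*(-5) = -408*(-5) = 2040)
X + Q = 2040 + 18558 = 20598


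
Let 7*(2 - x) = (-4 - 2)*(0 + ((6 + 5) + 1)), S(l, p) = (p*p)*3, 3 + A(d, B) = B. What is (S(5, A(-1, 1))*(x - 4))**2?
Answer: 484416/49 ≈ 9886.0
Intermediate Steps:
A(d, B) = -3 + B
S(l, p) = 3*p**2 (S(l, p) = p**2*3 = 3*p**2)
x = 86/7 (x = 2 - (-4 - 2)*(0 + ((6 + 5) + 1))/7 = 2 - (-6)*(0 + (11 + 1))/7 = 2 - (-6)*(0 + 12)/7 = 2 - (-6)*12/7 = 2 - 1/7*(-72) = 2 + 72/7 = 86/7 ≈ 12.286)
(S(5, A(-1, 1))*(x - 4))**2 = ((3*(-3 + 1)**2)*(86/7 - 4))**2 = ((3*(-2)**2)*(58/7))**2 = ((3*4)*(58/7))**2 = (12*(58/7))**2 = (696/7)**2 = 484416/49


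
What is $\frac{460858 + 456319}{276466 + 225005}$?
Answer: $\frac{917177}{501471} \approx 1.829$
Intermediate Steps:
$\frac{460858 + 456319}{276466 + 225005} = \frac{917177}{501471}$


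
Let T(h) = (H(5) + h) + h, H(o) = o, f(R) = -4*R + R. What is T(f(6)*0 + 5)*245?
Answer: 3675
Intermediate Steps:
f(R) = -3*R
T(h) = 5 + 2*h (T(h) = (5 + h) + h = 5 + 2*h)
T(f(6)*0 + 5)*245 = (5 + 2*(-3*6*0 + 5))*245 = (5 + 2*(-18*0 + 5))*245 = (5 + 2*(0 + 5))*245 = (5 + 2*5)*245 = (5 + 10)*245 = 15*245 = 3675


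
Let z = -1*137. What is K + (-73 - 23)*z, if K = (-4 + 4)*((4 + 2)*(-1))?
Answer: 13152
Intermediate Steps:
K = 0 (K = 0*(6*(-1)) = 0*(-6) = 0)
z = -137
K + (-73 - 23)*z = 0 + (-73 - 23)*(-137) = 0 - 96*(-137) = 0 + 13152 = 13152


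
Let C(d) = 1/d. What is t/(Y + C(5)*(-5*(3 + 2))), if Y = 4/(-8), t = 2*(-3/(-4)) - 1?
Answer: -1/11 ≈ -0.090909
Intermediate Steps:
C(d) = 1/d
t = ½ (t = 2*(-3*(-¼)) - 1 = 2*(¾) - 1 = 3/2 - 1 = ½ ≈ 0.50000)
Y = -½ (Y = 4*(-⅛) = -½ ≈ -0.50000)
t/(Y + C(5)*(-5*(3 + 2))) = 1/(2*(-½ + (-5*(3 + 2))/5)) = 1/(2*(-½ + (-5*5)/5)) = 1/(2*(-½ + (⅕)*(-25))) = 1/(2*(-½ - 5)) = 1/(2*(-11/2)) = (½)*(-2/11) = -1/11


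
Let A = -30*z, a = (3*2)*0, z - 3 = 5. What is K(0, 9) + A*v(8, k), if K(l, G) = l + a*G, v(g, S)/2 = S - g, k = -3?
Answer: 5280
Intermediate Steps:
z = 8 (z = 3 + 5 = 8)
v(g, S) = -2*g + 2*S (v(g, S) = 2*(S - g) = -2*g + 2*S)
a = 0 (a = 6*0 = 0)
K(l, G) = l (K(l, G) = l + 0*G = l + 0 = l)
A = -240 (A = -30*8 = -240)
K(0, 9) + A*v(8, k) = 0 - 240*(-2*8 + 2*(-3)) = 0 - 240*(-16 - 6) = 0 - 240*(-22) = 0 + 5280 = 5280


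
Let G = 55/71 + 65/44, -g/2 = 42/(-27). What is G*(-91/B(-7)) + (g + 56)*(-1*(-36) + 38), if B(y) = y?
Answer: 123808727/28116 ≈ 4403.5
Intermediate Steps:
g = 28/9 (g = -84/(-27) = -84*(-1)/27 = -2*(-14/9) = 28/9 ≈ 3.1111)
G = 7035/3124 (G = 55*(1/71) + 65*(1/44) = 55/71 + 65/44 = 7035/3124 ≈ 2.2519)
G*(-91/B(-7)) + (g + 56)*(-1*(-36) + 38) = 7035*(-91/(-7))/3124 + (28/9 + 56)*(-1*(-36) + 38) = 7035*(-91*(-⅐))/3124 + 532*(36 + 38)/9 = (7035/3124)*13 + (532/9)*74 = 91455/3124 + 39368/9 = 123808727/28116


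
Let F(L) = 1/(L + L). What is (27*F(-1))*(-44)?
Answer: 594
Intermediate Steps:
F(L) = 1/(2*L)
(27*F(-1))*(-44) = (27*((½)/(-1)))*(-44) = (27*((½)*(-1)))*(-44) = (27*(-½))*(-44) = -27/2*(-44) = 594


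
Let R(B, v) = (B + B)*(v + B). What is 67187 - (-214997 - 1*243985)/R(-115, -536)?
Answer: 1676728082/24955 ≈ 67190.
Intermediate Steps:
R(B, v) = 2*B*(B + v) (R(B, v) = (2*B)*(B + v) = 2*B*(B + v))
67187 - (-214997 - 1*243985)/R(-115, -536) = 67187 - (-214997 - 1*243985)/(2*(-115)*(-115 - 536)) = 67187 - (-214997 - 243985)/(2*(-115)*(-651)) = 67187 - (-458982)/149730 = 67187 - 1*(-76497/24955) = 67187 + 76497/24955 = 1676728082/24955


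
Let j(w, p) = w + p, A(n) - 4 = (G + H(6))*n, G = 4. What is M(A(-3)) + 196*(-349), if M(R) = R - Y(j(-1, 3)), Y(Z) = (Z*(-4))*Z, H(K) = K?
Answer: -68414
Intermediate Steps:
A(n) = 4 + 10*n (A(n) = 4 + (4 + 6)*n = 4 + 10*n)
j(w, p) = p + w
Y(Z) = -4*Z**2 (Y(Z) = (-4*Z)*Z = -4*Z**2)
M(R) = 16 + R (M(R) = R - (-4)*(3 - 1)**2 = R - (-4)*2**2 = R - (-4)*4 = R - 1*(-16) = R + 16 = 16 + R)
M(A(-3)) + 196*(-349) = (16 + (4 + 10*(-3))) + 196*(-349) = (16 + (4 - 30)) - 68404 = (16 - 26) - 68404 = -10 - 68404 = -68414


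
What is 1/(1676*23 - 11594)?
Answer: 1/26954 ≈ 3.7100e-5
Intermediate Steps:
1/(1676*23 - 11594) = 1/(38548 - 11594) = 1/26954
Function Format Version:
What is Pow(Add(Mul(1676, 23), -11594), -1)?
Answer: Rational(1, 26954) ≈ 3.7100e-5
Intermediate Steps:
Pow(Add(Mul(1676, 23), -11594), -1) = Pow(Add(38548, -11594), -1) = Pow(26954, -1) = Rational(1, 26954)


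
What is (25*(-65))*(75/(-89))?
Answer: 121875/89 ≈ 1369.4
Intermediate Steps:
(25*(-65))*(75/(-89)) = -121875*(-1)/89 = -1625*(-75/89) = 121875/89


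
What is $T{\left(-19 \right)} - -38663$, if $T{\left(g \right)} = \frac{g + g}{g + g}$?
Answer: $38664$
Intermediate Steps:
$T{\left(g \right)} = 1$ ($T{\left(g \right)} = \frac{2 g}{2 g} = 2 g \frac{1}{2 g} = 1$)
$T{\left(-19 \right)} - -38663 = 1 - -38663 = 1 + 38663 = 38664$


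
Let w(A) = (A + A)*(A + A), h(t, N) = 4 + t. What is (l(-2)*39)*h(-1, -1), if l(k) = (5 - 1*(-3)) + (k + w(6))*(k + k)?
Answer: -65520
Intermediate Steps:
w(A) = 4*A² (w(A) = (2*A)*(2*A) = 4*A²)
l(k) = 8 + 2*k*(144 + k) (l(k) = (5 - 1*(-3)) + (k + 4*6²)*(k + k) = (5 + 3) + (k + 4*36)*(2*k) = 8 + (k + 144)*(2*k) = 8 + (144 + k)*(2*k) = 8 + 2*k*(144 + k))
(l(-2)*39)*h(-1, -1) = ((8 + 2*(-2)² + 288*(-2))*39)*(4 - 1) = ((8 + 2*4 - 576)*39)*3 = ((8 + 8 - 576)*39)*3 = -560*39*3 = -21840*3 = -65520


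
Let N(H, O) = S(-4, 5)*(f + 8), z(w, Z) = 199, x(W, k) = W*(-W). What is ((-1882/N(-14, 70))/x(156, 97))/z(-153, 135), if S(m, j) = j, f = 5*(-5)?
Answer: -941/205821720 ≈ -4.5719e-6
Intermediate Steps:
x(W, k) = -W²
f = -25
N(H, O) = -85 (N(H, O) = 5*(-25 + 8) = 5*(-17) = -85)
((-1882/N(-14, 70))/x(156, 97))/z(-153, 135) = ((-1882/(-85))/((-1*156²)))/199 = ((-1882*(-1/85))/((-1*24336)))*(1/199) = ((1882/85)/(-24336))*(1/199) = ((1882/85)*(-1/24336))*(1/199) = -941/1034280*1/199 = -941/205821720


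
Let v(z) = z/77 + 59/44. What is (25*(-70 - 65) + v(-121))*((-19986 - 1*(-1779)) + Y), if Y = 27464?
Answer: -9623308747/308 ≈ -3.1245e+7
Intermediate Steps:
v(z) = 59/44 + z/77 (v(z) = z*(1/77) + 59*(1/44) = z/77 + 59/44 = 59/44 + z/77)
(25*(-70 - 65) + v(-121))*((-19986 - 1*(-1779)) + Y) = (25*(-70 - 65) + (59/44 + (1/77)*(-121)))*((-19986 - 1*(-1779)) + 27464) = (25*(-135) + (59/44 - 11/7))*((-19986 + 1779) + 27464) = (-3375 - 71/308)*(-18207 + 27464) = -1039571/308*9257 = -9623308747/308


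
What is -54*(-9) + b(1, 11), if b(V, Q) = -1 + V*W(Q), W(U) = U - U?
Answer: 485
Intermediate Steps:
W(U) = 0
b(V, Q) = -1 (b(V, Q) = -1 + V*0 = -1 + 0 = -1)
-54*(-9) + b(1, 11) = -54*(-9) - 1 = 486 - 1 = 485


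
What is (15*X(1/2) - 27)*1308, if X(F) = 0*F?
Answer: -35316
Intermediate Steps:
X(F) = 0
(15*X(1/2) - 27)*1308 = (15*0 - 27)*1308 = (0 - 27)*1308 = -27*1308 = -35316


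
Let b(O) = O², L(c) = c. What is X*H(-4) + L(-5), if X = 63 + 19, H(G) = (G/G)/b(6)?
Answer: -49/18 ≈ -2.7222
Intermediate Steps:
H(G) = 1/36 (H(G) = (G/G)/(6²) = 1/36)
X = 82
X*H(-4) + L(-5) = 82*(1/36) - 5 = 41/18 - 5 = -49/18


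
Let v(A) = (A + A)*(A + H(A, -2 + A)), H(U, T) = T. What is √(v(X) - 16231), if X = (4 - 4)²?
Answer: I*√16231 ≈ 127.4*I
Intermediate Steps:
X = 0 (X = 0² = 0)
v(A) = 2*A*(-2 + 2*A) (v(A) = (A + A)*(A + (-2 + A)) = (2*A)*(-2 + 2*A) = 2*A*(-2 + 2*A))
√(v(X) - 16231) = √(4*0*(-1 + 0) - 16231) = √(4*0*(-1) - 16231) = √(0 - 16231) = √(-16231) = I*√16231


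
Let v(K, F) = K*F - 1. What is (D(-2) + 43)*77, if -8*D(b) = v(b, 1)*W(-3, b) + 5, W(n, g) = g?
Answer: 25641/8 ≈ 3205.1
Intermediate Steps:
v(K, F) = -1 + F*K (v(K, F) = F*K - 1 = -1 + F*K)
D(b) = -5/8 - b*(-1 + b)/8 (D(b) = -((-1 + 1*b)*b + 5)/8 = -((-1 + b)*b + 5)/8 = -(b*(-1 + b) + 5)/8 = -(5 + b*(-1 + b))/8 = -5/8 - b*(-1 + b)/8)
(D(-2) + 43)*77 = ((-5/8 - ⅛*(-2)² + (⅛)*(-2)) + 43)*77 = ((-5/8 - ⅛*4 - ¼) + 43)*77 = ((-5/8 - ½ - ¼) + 43)*77 = (-11/8 + 43)*77 = (333/8)*77 = 25641/8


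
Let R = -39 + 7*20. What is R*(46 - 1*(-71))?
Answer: 11817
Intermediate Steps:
R = 101 (R = -39 + 140 = 101)
R*(46 - 1*(-71)) = 101*(46 - 1*(-71)) = 101*(46 + 71) = 101*117 = 11817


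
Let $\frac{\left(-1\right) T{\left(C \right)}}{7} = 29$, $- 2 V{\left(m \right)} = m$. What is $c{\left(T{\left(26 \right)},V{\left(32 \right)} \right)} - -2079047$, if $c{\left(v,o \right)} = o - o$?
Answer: $2079047$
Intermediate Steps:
$V{\left(m \right)} = - \frac{m}{2}$
$T{\left(C \right)} = -203$ ($T{\left(C \right)} = \left(-7\right) 29 = -203$)
$c{\left(v,o \right)} = 0$
$c{\left(T{\left(26 \right)},V{\left(32 \right)} \right)} - -2079047 = 0 - -2079047 = 0 + 2079047 = 2079047$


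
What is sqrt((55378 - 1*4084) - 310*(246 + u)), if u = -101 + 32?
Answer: 2*I*sqrt(894) ≈ 59.8*I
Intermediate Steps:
u = -69
sqrt((55378 - 1*4084) - 310*(246 + u)) = sqrt((55378 - 1*4084) - 310*(246 - 69)) = sqrt((55378 - 4084) - 310*177) = sqrt(51294 - 54870) = sqrt(-3576) = 2*I*sqrt(894)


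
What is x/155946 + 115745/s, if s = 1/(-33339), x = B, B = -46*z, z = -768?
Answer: -100294657021117/25991 ≈ -3.8588e+9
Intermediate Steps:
B = 35328 (B = -46*(-768) = 35328)
x = 35328
s = -1/33339 ≈ -2.9995e-5
x/155946 + 115745/s = 35328/155946 + 115745/(-1/33339) = 35328*(1/155946) + 115745*(-33339) = 5888/25991 - 3858822555 = -100294657021117/25991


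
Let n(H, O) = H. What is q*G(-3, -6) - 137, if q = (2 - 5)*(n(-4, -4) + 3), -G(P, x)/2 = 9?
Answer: -191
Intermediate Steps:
G(P, x) = -18 (G(P, x) = -2*9 = -18)
q = 3 (q = (2 - 5)*(-4 + 3) = -3*(-1) = 3)
q*G(-3, -6) - 137 = 3*(-18) - 137 = -54 - 137 = -191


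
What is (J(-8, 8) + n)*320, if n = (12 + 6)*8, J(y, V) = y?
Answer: 43520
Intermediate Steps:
n = 144 (n = 18*8 = 144)
(J(-8, 8) + n)*320 = (-8 + 144)*320 = 136*320 = 43520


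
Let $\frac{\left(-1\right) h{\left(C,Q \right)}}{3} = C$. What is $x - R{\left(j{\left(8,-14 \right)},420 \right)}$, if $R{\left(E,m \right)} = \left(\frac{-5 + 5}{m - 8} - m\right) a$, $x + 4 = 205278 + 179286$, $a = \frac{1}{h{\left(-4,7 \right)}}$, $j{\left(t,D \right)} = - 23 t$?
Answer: $384595$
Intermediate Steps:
$h{\left(C,Q \right)} = - 3 C$
$a = \frac{1}{12}$ ($a = \frac{1}{\left(-3\right) \left(-4\right)} = \frac{1}{12} \approx 0.083333$)
$x = 384560$ ($x = -4 + \left(205278 + 179286\right) = -4 + 384564 = 384560$)
$R{\left(E,m \right)} = - \frac{m}{12}$ ($R{\left(E,m \right)} = \left(\frac{-5 + 5}{m - 8} - m\right) \frac{1}{12} = \left(\frac{0}{-8 + m} - m\right) \frac{1}{12} = \left(0 - m\right) \frac{1}{12} = - m \frac{1}{12} = - \frac{m}{12}$)
$x - R{\left(j{\left(8,-14 \right)},420 \right)} = 384560 - \left(- \frac{1}{12}\right) 420 = 384560 - -35 = 384560 + 35 = 384595$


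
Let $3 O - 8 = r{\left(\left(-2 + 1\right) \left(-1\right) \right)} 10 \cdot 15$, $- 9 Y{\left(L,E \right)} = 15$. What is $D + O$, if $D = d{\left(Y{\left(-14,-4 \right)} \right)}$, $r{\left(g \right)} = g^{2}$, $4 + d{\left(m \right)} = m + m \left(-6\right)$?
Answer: $57$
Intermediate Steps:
$Y{\left(L,E \right)} = - \frac{5}{3}$ ($Y{\left(L,E \right)} = \left(- \frac{1}{9}\right) 15 = - \frac{5}{3}$)
$d{\left(m \right)} = -4 - 5 m$ ($d{\left(m \right)} = -4 + \left(m + m \left(-6\right)\right) = -4 + \left(m - 6 m\right) = -4 - 5 m$)
$O = \frac{158}{3}$ ($O = \frac{8}{3} + \frac{\left(\left(-2 + 1\right) \left(-1\right)\right)^{2} \cdot 10 \cdot 15}{3} = \frac{8}{3} + \frac{\left(\left(-1\right) \left(-1\right)\right)^{2} \cdot 10 \cdot 15}{3} = \frac{8}{3} + \frac{1^{2} \cdot 10 \cdot 15}{3} = \frac{8}{3} + \frac{1 \cdot 10 \cdot 15}{3} = \frac{8}{3} + \frac{10 \cdot 15}{3} = \frac{8}{3} + \frac{1}{3} \cdot 150 = \frac{8}{3} + 50 = \frac{158}{3} \approx 52.667$)
$D = \frac{13}{3}$ ($D = -4 - - \frac{25}{3} = -4 + \frac{25}{3} = \frac{13}{3} \approx 4.3333$)
$D + O = \frac{13}{3} + \frac{158}{3} = 57$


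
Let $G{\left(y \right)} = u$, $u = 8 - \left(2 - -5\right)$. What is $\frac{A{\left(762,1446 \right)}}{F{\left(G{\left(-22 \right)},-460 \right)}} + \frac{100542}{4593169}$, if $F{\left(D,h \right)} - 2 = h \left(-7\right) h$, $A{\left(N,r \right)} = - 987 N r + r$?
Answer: $\frac{2497670914019049}{3401696368231} \approx 734.24$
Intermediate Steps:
$A{\left(N,r \right)} = r - 987 N r$ ($A{\left(N,r \right)} = - 987 N r + r = r - 987 N r$)
$u = 1$ ($u = 8 - \left(2 + 5\right) = 8 - 7 = 1$)
$G{\left(y \right)} = 1$
$F{\left(D,h \right)} = 2 - 7 h^{2}$ ($F{\left(D,h \right)} = 2 + h \left(-7\right) h = 2 + - 7 h h = 2 - 7 h^{2}$)
$\frac{A{\left(762,1446 \right)}}{F{\left(G{\left(-22 \right)},-460 \right)}} + \frac{100542}{4593169} = \frac{1446 \left(1 - 752094\right)}{2 - 7 \left(-460\right)^{2}} + \frac{100542}{4593169} = \frac{1446 \left(1 - 752094\right)}{2 - 1481200} + 100542 \cdot \frac{1}{4593169} = \frac{1446 \left(-752093\right)}{2 - 1481200} + \frac{100542}{4593169} = - \frac{1087526478}{-1481198} + \frac{100542}{4593169} = \left(-1087526478\right) \left(- \frac{1}{1481198}\right) + \frac{100542}{4593169} = \frac{543763239}{740599} + \frac{100542}{4593169} = \frac{2497670914019049}{3401696368231}$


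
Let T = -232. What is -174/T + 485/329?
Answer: 2927/1316 ≈ 2.2242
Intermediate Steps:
-174/T + 485/329 = -174/(-232) + 485/329 = -174*(-1/232) + 485*(1/329) = 3/4 + 485/329 = 2927/1316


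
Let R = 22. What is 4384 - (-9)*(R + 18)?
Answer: 4744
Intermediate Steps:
4384 - (-9)*(R + 18) = 4384 - (-9)*(22 + 18) = 4384 - (-9)*40 = 4384 - 1*(-360) = 4384 + 360 = 4744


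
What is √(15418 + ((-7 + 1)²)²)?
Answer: √16714 ≈ 129.28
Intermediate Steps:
√(15418 + ((-7 + 1)²)²) = √(15418 + ((-6)²)²) = √(15418 + 36²) = √(15418 + 1296) = √16714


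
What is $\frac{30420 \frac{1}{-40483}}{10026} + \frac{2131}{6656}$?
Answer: $\frac{48040736421}{150086350336} \approx 0.32009$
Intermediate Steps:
$\frac{30420 \frac{1}{-40483}}{10026} + \frac{2131}{6656} = 30420 \left(- \frac{1}{40483}\right) \frac{1}{10026} + 2131 \cdot \frac{1}{6656} = \left(- \frac{30420}{40483}\right) \frac{1}{10026} + \frac{2131}{6656} = - \frac{1690}{22549031} + \frac{2131}{6656} = \frac{48040736421}{150086350336}$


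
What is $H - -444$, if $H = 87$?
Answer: $531$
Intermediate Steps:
$H - -444 = 87 - -444 = 87 + 444 = 531$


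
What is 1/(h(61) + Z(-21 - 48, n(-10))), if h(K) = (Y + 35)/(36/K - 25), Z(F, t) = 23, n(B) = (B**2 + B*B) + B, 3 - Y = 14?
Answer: 1489/32783 ≈ 0.045420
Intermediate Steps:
Y = -11 (Y = 3 - 1*14 = 3 - 14 = -11)
n(B) = B + 2*B**2 (n(B) = (B**2 + B**2) + B = 2*B**2 + B = B + 2*B**2)
h(K) = 24/(-25 + 36/K) (h(K) = (-11 + 35)/(36/K - 25) = 24/(-25 + 36/K))
1/(h(61) + Z(-21 - 48, n(-10))) = 1/(-24*61/(-36 + 25*61) + 23) = 1/(-24*61/(-36 + 1525) + 23) = 1/(-24*61/1489 + 23) = 1/(-24*61*1/1489 + 23) = 1/(-1464/1489 + 23) = 1/(32783/1489) = 1489/32783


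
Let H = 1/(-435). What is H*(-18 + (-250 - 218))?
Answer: 162/145 ≈ 1.1172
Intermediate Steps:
H = -1/435 ≈ -0.0022989
H*(-18 + (-250 - 218)) = -(-18 + (-250 - 218))/435 = -(-18 - 468)/435 = -1/435*(-486) = 162/145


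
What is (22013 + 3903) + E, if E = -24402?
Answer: 1514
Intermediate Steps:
(22013 + 3903) + E = (22013 + 3903) - 24402 = 25916 - 24402 = 1514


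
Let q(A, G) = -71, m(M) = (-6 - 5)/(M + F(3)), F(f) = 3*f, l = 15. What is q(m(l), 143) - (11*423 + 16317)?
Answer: -21041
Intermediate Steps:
m(M) = -11/(9 + M) (m(M) = (-6 - 5)/(M + 3*3) = -11/(M + 9) = -11/(9 + M))
q(m(l), 143) - (11*423 + 16317) = -71 - (11*423 + 16317) = -71 - (4653 + 16317) = -71 - 1*20970 = -71 - 20970 = -21041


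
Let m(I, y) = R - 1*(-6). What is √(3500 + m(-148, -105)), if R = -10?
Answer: 2*√874 ≈ 59.127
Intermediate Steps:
m(I, y) = -4 (m(I, y) = -10 - 1*(-6) = -10 + 6 = -4)
√(3500 + m(-148, -105)) = √(3500 - 4) = √3496 = 2*√874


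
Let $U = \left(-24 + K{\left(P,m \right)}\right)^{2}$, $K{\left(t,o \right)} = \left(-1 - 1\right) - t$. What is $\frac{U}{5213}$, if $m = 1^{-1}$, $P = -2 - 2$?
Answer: $\frac{484}{5213} \approx 0.092845$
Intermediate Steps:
$P = -4$
$m = 1$
$K{\left(t,o \right)} = -2 - t$ ($K{\left(t,o \right)} = \left(-1 - 1\right) - t = -2 - t$)
$U = 484$ ($U = \left(-24 - -2\right)^{2} = \left(-24 + \left(-2 + 4\right)\right)^{2} = \left(-24 + 2\right)^{2} = \left(-22\right)^{2} = 484$)
$\frac{U}{5213} = \frac{484}{5213}$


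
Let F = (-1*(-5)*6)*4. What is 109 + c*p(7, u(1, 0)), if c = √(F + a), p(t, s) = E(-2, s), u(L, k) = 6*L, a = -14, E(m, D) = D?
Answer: 109 + 6*√106 ≈ 170.77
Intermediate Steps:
F = 120 (F = (5*6)*4 = 30*4 = 120)
p(t, s) = s
c = √106 (c = √(120 - 14) = √106 ≈ 10.296)
109 + c*p(7, u(1, 0)) = 109 + √106*(6*1) = 109 + √106*6 = 109 + 6*√106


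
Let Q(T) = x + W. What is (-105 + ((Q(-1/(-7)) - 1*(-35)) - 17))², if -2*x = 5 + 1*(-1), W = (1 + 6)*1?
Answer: 6724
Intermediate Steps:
W = 7 (W = 7*1 = 7)
x = -2 (x = -(5 + 1*(-1))/2 = -(5 - 1)/2 = -½*4 = -2)
Q(T) = 5 (Q(T) = -2 + 7 = 5)
(-105 + ((Q(-1/(-7)) - 1*(-35)) - 17))² = (-105 + ((5 - 1*(-35)) - 17))² = (-105 + ((5 + 35) - 17))² = (-105 + (40 - 17))² = (-105 + 23)² = (-82)² = 6724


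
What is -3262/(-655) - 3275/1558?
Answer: 2937071/1020490 ≈ 2.8781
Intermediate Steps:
-3262/(-655) - 3275/1558 = -3262*(-1/655) - 3275*1/1558 = 3262/655 - 3275/1558 = 2937071/1020490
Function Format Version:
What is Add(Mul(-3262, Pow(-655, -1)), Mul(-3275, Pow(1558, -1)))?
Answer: Rational(2937071, 1020490) ≈ 2.8781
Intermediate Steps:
Add(Mul(-3262, Pow(-655, -1)), Mul(-3275, Pow(1558, -1))) = Add(Mul(-3262, Rational(-1, 655)), Mul(-3275, Rational(1, 1558))) = Add(Rational(3262, 655), Rational(-3275, 1558)) = Rational(2937071, 1020490)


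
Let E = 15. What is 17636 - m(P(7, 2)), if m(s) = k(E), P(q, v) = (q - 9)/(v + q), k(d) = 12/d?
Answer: 88176/5 ≈ 17635.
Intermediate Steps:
P(q, v) = (-9 + q)/(q + v)
m(s) = ⅘ (m(s) = 12/15 = 12*(1/15) = ⅘)
17636 - m(P(7, 2)) = 17636 - 1*⅘ = 17636 - ⅘ = 88176/5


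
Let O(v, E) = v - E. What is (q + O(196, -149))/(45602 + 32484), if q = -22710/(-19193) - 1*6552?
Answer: -119108241/1498704598 ≈ -0.079474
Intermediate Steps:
q = -125729826/19193 (q = -22710*(-1/19193) - 6552 = 22710/19193 - 6552 = -125729826/19193 ≈ -6550.8)
(q + O(196, -149))/(45602 + 32484) = (-125729826/19193 + (196 - 1*(-149)))/(45602 + 32484) = (-125729826/19193 + (196 + 149))/78086 = (-125729826/19193 + 345)*(1/78086) = -119108241/19193*1/78086 = -119108241/1498704598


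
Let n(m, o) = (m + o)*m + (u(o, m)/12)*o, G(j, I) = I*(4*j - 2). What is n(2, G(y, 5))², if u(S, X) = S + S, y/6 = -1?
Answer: 59013124/9 ≈ 6.5570e+6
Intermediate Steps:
y = -6 (y = 6*(-1) = -6)
u(S, X) = 2*S
G(j, I) = I*(-2 + 4*j)
n(m, o) = o²/6 + m*(m + o) (n(m, o) = (m + o)*m + ((2*o)/12)*o = m*(m + o) + ((2*o)*(1/12))*o = m*(m + o) + (o/6)*o = m*(m + o) + o²/6 = o²/6 + m*(m + o))
n(2, G(y, 5))² = (2² + (2*5*(-1 + 2*(-6)))²/6 + 2*(2*5*(-1 + 2*(-6))))² = (4 + (2*5*(-1 - 12))²/6 + 2*(2*5*(-1 - 12)))² = (4 + (2*5*(-13))²/6 + 2*(2*5*(-13)))² = (4 + (⅙)*(-130)² + 2*(-130))² = (4 + (⅙)*16900 - 260)² = (4 + 8450/3 - 260)² = (7682/3)² = 59013124/9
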